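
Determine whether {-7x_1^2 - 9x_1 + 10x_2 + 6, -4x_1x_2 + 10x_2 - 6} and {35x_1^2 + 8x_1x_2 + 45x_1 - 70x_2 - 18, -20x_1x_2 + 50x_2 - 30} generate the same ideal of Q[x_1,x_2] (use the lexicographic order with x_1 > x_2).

For a fixed monomial order, each ideal has a unique reduced Gröbner basis; comparing bases decides equality.
Buchberger on the first generating set:
f_1 = -7x_1^2 - 9x_1 + 10x_2 + 6, LT = x_1^2.
f_2 = -4x_1x_2 + 10x_2 - 6, LT = x_1x_2.

S(f_1,f_2): lcm = x_1^2x_2. S = 53/14x_1x_2 - 3/2x_1 - 10/7x_2^2 - 6/7x_2.
  leading term x_1x_2: subtract (-53/56)·f_2 from 53/14x_1x_2 - 3/2x_1 - 10/7x_2^2 - 6/7x_2 → -3/2x_1 - 10/7x_2^2 + 241/28x_2 - 159/28
  leading term x_1: no divisor's leading term divides it; move -3/2x_1 to the remainder.
  leading term x_2^2: no divisor's leading term divides it; move -10/7x_2^2 to the remainder.
  leading term x_2: no divisor's leading term divides it; move 241/28x_2 to the remainder.
  leading term 1: no divisor's leading term divides it; move -159/28 to the remainder.
  remainder -3/2x_1 - 10/7x_2^2 + 241/28x_2 - 159/28 ≠ 0; add g_3 = -3/2x_1 - 10/7x_2^2 + 241/28x_2 - 159/28 to the basis.

S(f_2,g_3): lcm = x_1x_2. S = -20/21x_2^3 + 241/42x_2^2 - 44/7x_2 + 3/2.
  leading term x_2^3: no divisor's leading term divides it; move -20/21x_2^3 to the remainder.
  leading term x_2^2: no divisor's leading term divides it; move 241/42x_2^2 to the remainder.
  leading term x_2: no divisor's leading term divides it; move -44/7x_2 to the remainder.
  leading term 1: no divisor's leading term divides it; move 3/2 to the remainder.
  remainder -20/21x_2^3 + 241/42x_2^2 - 44/7x_2 + 3/2 ≠ 0; add g_4 = -20/21x_2^3 + 241/42x_2^2 - 44/7x_2 + 3/2 to the basis.

The other S-polynomials (S(f_1,g_3), S(f_1,g_4), S(f_2,g_4), S(g_3,g_4)) all reduce to 0 modulo the current basis, so we have a Gröbner basis.
Inter-reduce: drop elements whose leading term is divisible by another's, tail-reduce, and make monic.
Reduced Gröbner basis: {x_1 + 20/21x_2^2 - 241/42x_2 + 53/14, x_2^3 - 241/40x_2^2 + 33/5x_2 - 63/40}.

Buchberger on the second generating set:
h_1 = 35x_1^2 + 8x_1x_2 + 45x_1 - 70x_2 - 18, LT = x_1^2.
h_2 = -20x_1x_2 + 50x_2 - 30, LT = x_1x_2.

S(h_1,h_2): lcm = x_1^2x_2. S = 8/35x_1x_2^2 + 53/14x_1x_2 - 3/2x_1 - 2x_2^2 - 18/35x_2.
  leading term x_1x_2^2: subtract (-2/175x_2)·h_2 from 8/35x_1x_2^2 + 53/14x_1x_2 - 3/2x_1 - 2x_2^2 - 18/35x_2 → 53/14x_1x_2 - 3/2x_1 - 10/7x_2^2 - 6/7x_2
  leading term x_1x_2: subtract (-53/280)·h_2 from 53/14x_1x_2 - 3/2x_1 - 10/7x_2^2 - 6/7x_2 → -3/2x_1 - 10/7x_2^2 + 241/28x_2 - 159/28
  leading term x_1: no divisor's leading term divides it; move -3/2x_1 to the remainder.
  leading term x_2^2: no divisor's leading term divides it; move -10/7x_2^2 to the remainder.
  leading term x_2: no divisor's leading term divides it; move 241/28x_2 to the remainder.
  leading term 1: no divisor's leading term divides it; move -159/28 to the remainder.
  remainder -3/2x_1 - 10/7x_2^2 + 241/28x_2 - 159/28 ≠ 0; add k_3 = -3/2x_1 - 10/7x_2^2 + 241/28x_2 - 159/28 to the basis.

S(h_2,k_3): lcm = x_1x_2. S = -20/21x_2^3 + 241/42x_2^2 - 44/7x_2 + 3/2.
  leading term x_2^3: no divisor's leading term divides it; move -20/21x_2^3 to the remainder.
  leading term x_2^2: no divisor's leading term divides it; move 241/42x_2^2 to the remainder.
  leading term x_2: no divisor's leading term divides it; move -44/7x_2 to the remainder.
  leading term 1: no divisor's leading term divides it; move 3/2 to the remainder.
  remainder -20/21x_2^3 + 241/42x_2^2 - 44/7x_2 + 3/2 ≠ 0; add k_4 = -20/21x_2^3 + 241/42x_2^2 - 44/7x_2 + 3/2 to the basis.

The other S-polynomials (S(h_1,k_3), S(h_1,k_4), S(h_2,k_4), S(k_3,k_4)) all reduce to 0 modulo the current basis, so we have a Gröbner basis.
Inter-reduce: drop elements whose leading term is divisible by another's, tail-reduce, and make monic.
Reduced Gröbner basis: {x_1 + 20/21x_2^2 - 241/42x_2 + 53/14, x_2^3 - 241/40x_2^2 + 33/5x_2 - 63/40}.

The two bases agree; hence the ideals are identical.

Yes, the ideals are equal.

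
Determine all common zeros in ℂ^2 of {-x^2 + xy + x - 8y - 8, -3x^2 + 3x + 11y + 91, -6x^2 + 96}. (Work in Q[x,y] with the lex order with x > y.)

{(4, -5)}

Compute a lex Gröbner basis by Buchberger's algorithm.
f_1 = -x^2 + xy + x - 8y - 8, LT = x^2.
f_2 = -3x^2 + 3x + 11y + 91, LT = x^2.
f_3 = -6x^2 + 96, LT = x^2.

S(f_1,f_2): lcm = x^2. S = -xy + 35/3y + 115/3.
  leading term xy: no divisor's leading term divides it; move -xy to the remainder.
  leading term y: no divisor's leading term divides it; move 35/3y to the remainder.
  leading term 1: no divisor's leading term divides it; move 115/3 to the remainder.
  remainder -xy + 35/3y + 115/3 ≠ 0; add h_4 = -xy + 35/3y + 115/3 to the basis.

S(f_1,f_3): lcm = x^2. S = -xy - x + 8y + 24.
  leading term xy: subtract (1)·h_4 from -xy - x + 8y + 24 → -x - 11/3y - 43/3
  leading term x: no divisor's leading term divides it; move -x to the remainder.
  leading term y: no divisor's leading term divides it; move -11/3y to the remainder.
  leading term 1: no divisor's leading term divides it; move -43/3 to the remainder.
  remainder -x - 11/3y - 43/3 ≠ 0; add h_5 = -x - 11/3y - 43/3 to the basis.

S(f_1,h_4): lcm = x^2y. S = -xy^2 + 32/3xy + 115/3x + 8y^2 + 8y.
  leading term xy^2: subtract (y)·h_4 from -xy^2 + 32/3xy + 115/3x + 8y^2 + 8y → 32/3xy + 115/3x - 11/3y^2 - 91/3y
  leading term xy: subtract (-32/3)·h_4 from 32/3xy + 115/3x - 11/3y^2 - 91/3y → 115/3x - 11/3y^2 + 847/9y + 3680/9
  leading term x: subtract (-115/3)·h_5 from 115/3x - 11/3y^2 + 847/9y + 3680/9 → -11/3y^2 - 418/9y - 1265/9
  leading term y^2: no divisor's leading term divides it; move -11/3y^2 to the remainder.
  leading term y: no divisor's leading term divides it; move -418/9y to the remainder.
  leading term 1: no divisor's leading term divides it; move -1265/9 to the remainder.
  remainder -11/3y^2 - 418/9y - 1265/9 ≠ 0; add h_6 = -11/3y^2 - 418/9y - 1265/9 to the basis.

S(f_3,h_4): lcm = x^2y. S = 35/3xy + 115/3x - 16y.
  leading term xy: subtract (-35/3)·h_4 from 35/3xy + 115/3x - 16y → 115/3x + 1081/9y + 4025/9
  leading term x: subtract (-115/3)·h_5 from 115/3x + 1081/9y + 4025/9 → -184/9y - 920/9
  leading term y: no divisor's leading term divides it; move -184/9y to the remainder.
  leading term 1: no divisor's leading term divides it; move -920/9 to the remainder.
  remainder -184/9y - 920/9 ≠ 0; add h_7 = -184/9y - 920/9 to the basis.

The other S-polynomials (S(f_2,f_3), S(f_2,h_4), S(f_1,h_5), S(f_2,h_5), S(f_3,h_5), S(h_4,h_5), S(f_1,h_6), S(f_2,h_6), S(f_3,h_6), S(h_4,h_6), S(h_5,h_6), S(f_1,h_7), S(f_2,h_7), S(f_3,h_7), S(h_4,h_7), S(h_5,h_7), S(h_6,h_7)) all reduce to 0 modulo the current basis, so we have a Gröbner basis.
Inter-reduce: drop elements whose leading term is divisible by another's, tail-reduce, and make monic.
Reduced Gröbner basis: {x - 4, y + 5}.

The lex basis is triangular: the last element involves only y. Solving y + 5 = 0 gives y ∈ {-5}; substituting each value into the earlier elements determines the remaining variables.
  y = -5: the earlier basis element becomes x - 4 = 0, giving x = 4 — point (4, -5).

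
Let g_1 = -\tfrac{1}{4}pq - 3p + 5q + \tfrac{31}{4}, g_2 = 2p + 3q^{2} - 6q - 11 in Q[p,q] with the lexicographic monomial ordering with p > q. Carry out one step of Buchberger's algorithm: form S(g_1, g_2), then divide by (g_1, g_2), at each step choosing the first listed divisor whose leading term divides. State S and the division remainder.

S(g_1, g_2) = 12p - \tfrac{3}{2}q^{3} + 3q^{2} - \tfrac{29}{2}q - 31; remainder on division = -\tfrac{3}{2}q^{3} - 15q^{2} + \tfrac{43}{2}q + 35.

lcm(LM(g_1), LM(g_2)) = pq.
S = (lcm/LT(g_1))·g_1 − (lcm/LT(g_2))·g_2 = 12p - \tfrac{3}{2}q^{3} + 3q^{2} - \tfrac{29}{2}q - 31.
Reduce S modulo (g_1, g_2) in that order:
  leading term p: subtract (6)·g_2 from 12p - \tfrac{3}{2}q^{3} + 3q^{2} - \tfrac{29}{2}q - 31 → -\tfrac{3}{2}q^{3} - 15q^{2} + \tfrac{43}{2}q + 35
  leading term q^{3}: no divisor's leading term divides it; move -\tfrac{3}{2}q^{3} to the remainder.
  leading term q^{2}: no divisor's leading term divides it; move -15q^{2} to the remainder.
  leading term q: no divisor's leading term divides it; move \tfrac{43}{2}q to the remainder.
  leading term 1: no divisor's leading term divides it; move 35 to the remainder.
The remainder -\tfrac{3}{2}q^{3} - 15q^{2} + \tfrac{43}{2}q + 35 is nonzero, so it would be added as the next basis element.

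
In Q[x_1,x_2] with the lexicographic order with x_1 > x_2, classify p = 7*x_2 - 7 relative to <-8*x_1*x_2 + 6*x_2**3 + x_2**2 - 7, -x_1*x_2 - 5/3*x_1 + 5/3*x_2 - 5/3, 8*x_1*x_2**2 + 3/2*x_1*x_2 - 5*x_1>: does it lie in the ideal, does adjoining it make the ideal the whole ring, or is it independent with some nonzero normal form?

First compute the reduced Gröbner basis of I by Buchberger's algorithm.
f_1 = -8*x_1*x_2 + 6*x_2**3 + x_2**2 - 7, LT = x_1*x_2.
f_2 = -x_1*x_2 - 5/3*x_1 + 5/3*x_2 - 5/3, LT = x_1*x_2.
f_3 = 8*x_1*x_2**2 + 3/2*x_1*x_2 - 5*x_1, LT = x_1*x_2**2.

S(f_1,f_2): lcm = x_1*x_2. S = -5/3*x_1 - 3/4*x_2**3 - 1/8*x_2**2 + 5/3*x_2 - 19/24.
  leading term x_1: no divisor's leading term divides it; move -5/3*x_1 to the remainder.
  leading term x_2**3: no divisor's leading term divides it; move -3/4*x_2**3 to the remainder.
  leading term x_2**2: no divisor's leading term divides it; move -1/8*x_2**2 to the remainder.
  leading term x_2: no divisor's leading term divides it; move 5/3*x_2 to the remainder.
  leading term 1: no divisor's leading term divides it; move -19/24 to the remainder.
  remainder -5/3*x_1 - 3/4*x_2**3 - 1/8*x_2**2 + 5/3*x_2 - 19/24 ≠ 0; add h_4 = -5/3*x_1 - 3/4*x_2**3 - 1/8*x_2**2 + 5/3*x_2 - 19/24 to the basis.

S(f_1,f_3): lcm = x_1*x_2**2. S = -3/16*x_1*x_2 + 5/8*x_1 - 3/4*x_2**4 - 1/8*x_2**3 + 7/8*x_2.
  leading term x_1*x_2: subtract (3/128)·f_1 from -3/16*x_1*x_2 + 5/8*x_1 - 3/4*x_2**4 - 1/8*x_2**3 + 7/8*x_2 → 5/8*x_1 - 3/4*x_2**4 - 17/64*x_2**3 - 3/128*x_2**2 + 7/8*x_2 + 21/128
  leading term x_1: subtract (-3/8)·h_4 from 5/8*x_1 - 3/4*x_2**4 - 17/64*x_2**3 - 3/128*x_2**2 + 7/8*x_2 + 21/128 → -3/4*x_2**4 - 35/64*x_2**3 - 9/128*x_2**2 + 3/2*x_2 - 17/128
  leading term x_2**4: no divisor's leading term divides it; move -3/4*x_2**4 to the remainder.
  leading term x_2**3: no divisor's leading term divides it; move -35/64*x_2**3 to the remainder.
  leading term x_2**2: no divisor's leading term divides it; move -9/128*x_2**2 to the remainder.
  leading term x_2: no divisor's leading term divides it; move 3/2*x_2 to the remainder.
  leading term 1: no divisor's leading term divides it; move -17/128 to the remainder.
  remainder -3/4*x_2**4 - 35/64*x_2**3 - 9/128*x_2**2 + 3/2*x_2 - 17/128 ≠ 0; add h_5 = -3/4*x_2**4 - 35/64*x_2**3 - 9/128*x_2**2 + 3/2*x_2 - 17/128 to the basis.

S(f_2,f_3): lcm = x_1*x_2**2. S = 71/48*x_1*x_2 + 5/8*x_1 - 5/3*x_2**2 + 5/3*x_2.
  leading term x_1*x_2: subtract (-71/384)·f_1 from 71/48*x_1*x_2 + 5/8*x_1 - 5/3*x_2**2 + 5/3*x_2 → 5/8*x_1 + 71/64*x_2**3 - 569/384*x_2**2 + 5/3*x_2 - 497/384
  leading term x_1: subtract (-3/8)·h_4 from 5/8*x_1 + 71/64*x_2**3 - 569/384*x_2**2 + 5/3*x_2 - 497/384 → 53/64*x_2**3 - 587/384*x_2**2 + 55/24*x_2 - 611/384
  leading term x_2**3: no divisor's leading term divides it; move 53/64*x_2**3 to the remainder.
  leading term x_2**2: no divisor's leading term divides it; move -587/384*x_2**2 to the remainder.
  leading term x_2: no divisor's leading term divides it; move 55/24*x_2 to the remainder.
  leading term 1: no divisor's leading term divides it; move -611/384 to the remainder.
  remainder 53/64*x_2**3 - 587/384*x_2**2 + 55/24*x_2 - 611/384 ≠ 0; add h_6 = 53/64*x_2**3 - 587/384*x_2**2 + 55/24*x_2 - 611/384 to the basis.

S(f_3,h_4): lcm = x_1*x_2**2. S = 3/16*x_1*x_2 - 5/8*x_1 - 9/20*x_2**5 - 3/40*x_2**4 + x_2**3 - 19/40*x_2**2.
  leading term x_1*x_2: subtract (-3/128)·f_1 from 3/16*x_1*x_2 - 5/8*x_1 - 9/20*x_2**5 - 3/40*x_2**4 + x_2**3 - 19/40*x_2**2 → -5/8*x_1 - 9/20*x_2**5 - 3/40*x_2**4 + 73/64*x_2**3 - 289/640*x_2**2 - 21/128
  leading term x_1: subtract (3/8)·h_4 from -5/8*x_1 - 9/20*x_2**5 - 3/40*x_2**4 + 73/64*x_2**3 - 289/640*x_2**2 - 21/128 → -9/20*x_2**5 - 3/40*x_2**4 + 91/64*x_2**3 - 259/640*x_2**2 - 5/8*x_2 + 17/128
  leading term x_2**5: subtract (3/5*x_2)·h_5 from -9/20*x_2**5 - 3/40*x_2**4 + 91/64*x_2**3 - 259/640*x_2**2 - 5/8*x_2 + 17/128 → 81/320*x_2**4 + 937/640*x_2**3 - 167/128*x_2**2 - 349/640*x_2 + 17/128
  leading term x_2**4: subtract (-27/80)·h_5 from 81/320*x_2**4 + 937/640*x_2**3 - 167/128*x_2**2 - 349/640*x_2 + 17/128 → 6551/5120*x_2**3 - 13603/10240*x_2**2 - 5/128*x_2 + 901/10240
  leading term x_2**3: subtract (6551/4240)·h_6 from 6551/5120*x_2**3 - 13603/10240*x_2**2 - 5/128*x_2 + 901/10240 → 2629/2544*x_2**2 - 9107/2544*x_2 + 3239/1272
  leading term x_2**2: no divisor's leading term divides it; move 2629/2544*x_2**2 to the remainder.
  leading term x_2: no divisor's leading term divides it; move -9107/2544*x_2 to the remainder.
  leading term 1: no divisor's leading term divides it; move 3239/1272 to the remainder.
  remainder 2629/2544*x_2**2 - 9107/2544*x_2 + 3239/1272 ≠ 0; add h_7 = 2629/2544*x_2**2 - 9107/2544*x_2 + 3239/1272 to the basis.

S(f_1,h_5): lcm = x_1*x_2**4. S = -35/48*x_1*x_2**3 - 3/32*x_1*x_2**2 + 2*x_1*x_2 - 17/96*x_1 - 3/4*x_2**6 - 1/8*x_2**5 + 7/8*x_2**3.
  leading term x_1*x_2**3: subtract (35/384*x_2**2)·f_1 from -35/48*x_1*x_2**3 - 3/32*x_1*x_2**2 + 2*x_1*x_2 - 17/96*x_1 - 3/4*x_2**6 - 1/8*x_2**5 + 7/8*x_2**3 → -3/32*x_1*x_2**2 + 2*x_1*x_2 - 17/96*x_1 - 3/4*x_2**6 - 43/64*x_2**5 - 35/384*x_2**4 + 7/8*x_2**3 + 245/384*x_2**2
  leading term x_1*x_2**2: subtract (3/256*x_2)·f_1 from -3/32*x_1*x_2**2 + 2*x_1*x_2 - 17/96*x_1 - 3/4*x_2**6 - 43/64*x_2**5 - 35/384*x_2**4 + 7/8*x_2**3 + 245/384*x_2**2 → 2*x_1*x_2 - 17/96*x_1 - 3/4*x_2**6 - 43/64*x_2**5 - 31/192*x_2**4 + 221/256*x_2**3 + 245/384*x_2**2 + 21/256*x_2
  leading term x_1*x_2: subtract (-1/4)·f_1 from 2*x_1*x_2 - 17/96*x_1 - 3/4*x_2**6 - 43/64*x_2**5 - 31/192*x_2**4 + 221/256*x_2**3 + 245/384*x_2**2 + 21/256*x_2 → -17/96*x_1 - 3/4*x_2**6 - 43/64*x_2**5 - 31/192*x_2**4 + 605/256*x_2**3 + 341/384*x_2**2 + 21/256*x_2 - 7/4
  leading term x_1: subtract (17/160)·h_4 from -17/96*x_1 - 3/4*x_2**6 - 43/64*x_2**5 - 31/192*x_2**4 + 605/256*x_2**3 + 341/384*x_2**2 + 21/256*x_2 - 7/4 → -3/4*x_2**6 - 43/64*x_2**5 - 31/192*x_2**4 + 3127/1280*x_2**3 + 3461/3840*x_2**2 - 73/768*x_2 - 6397/3840
  leading term x_2**6: subtract (x_2**2)·h_5 from -3/4*x_2**6 - 43/64*x_2**5 - 31/192*x_2**4 + 3127/1280*x_2**3 + 3461/3840*x_2**2 - 73/768*x_2 - 6397/3840 → -1/8*x_2**5 - 35/384*x_2**4 + 1207/1280*x_2**3 + 3971/3840*x_2**2 - 73/768*x_2 - 6397/3840
  leading term x_2**5: subtract (1/6*x_2)·h_5 from -1/8*x_2**5 - 35/384*x_2**4 + 1207/1280*x_2**3 + 3971/3840*x_2**2 - 73/768*x_2 - 6397/3840 → 611/640*x_2**3 + 3011/3840*x_2**2 - 7/96*x_2 - 6397/3840
  leading term x_2**3: subtract (611/530)·h_6 from 611/640*x_2**3 + 3011/3840*x_2**2 - 7/96*x_2 - 6397/3840 → 3239/1272*x_2**2 - 13813/5088*x_2 + 857/5088
  leading term x_2**2: subtract (6478/2629)·h_7 from 3239/1272*x_2**2 - 13813/5088*x_2 + 857/5088 → 513685/84128*x_2 - 513685/84128
  leading term x_2: no divisor's leading term divides it; move 513685/84128*x_2 to the remainder.
  leading term 1: no divisor's leading term divides it; move -513685/84128 to the remainder.
  remainder 513685/84128*x_2 - 513685/84128 ≠ 0; add h_8 = 513685/84128*x_2 - 513685/84128 to the basis.

The other S-polynomials (S(f_1,h_4), S(f_2,h_4), S(f_2,h_5), S(f_3,h_5), S(h_4,h_5), S(f_1,h_6), S(f_2,h_6), S(f_3,h_6), S(h_4,h_6), S(h_5,h_6), S(f_1,h_7), S(f_2,h_7), S(f_3,h_7), S(h_4,h_7), S(h_5,h_7), S(h_6,h_7), S(f_1,h_8), S(f_2,h_8), S(f_3,h_8), S(h_4,h_8), S(h_5,h_8), S(h_6,h_8), S(h_7,h_8)) all reduce to 0 modulo the current basis, so we have a Gröbner basis.
Inter-reduce: drop elements whose leading term is divisible by another's, tail-reduce, and make monic.
Reduced Gröbner basis: {x_1, x_2 - 1}.
Label its elements g_1 = x_1, g_2 = x_2 - 1.

Reduce p = 7*x_2 - 7 modulo G:
  leading term x_2: subtract (7)·g_2 from 7*x_2 - 7 → 0
  normal form = 0.
Since the normal form is 0, p ∈ I.

7*x_2 - 7 lies in I (it reduces to 0).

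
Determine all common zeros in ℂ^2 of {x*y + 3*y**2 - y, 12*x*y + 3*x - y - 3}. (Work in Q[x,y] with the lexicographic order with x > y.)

Compute a lex Gröbner basis by Buchberger's algorithm.
f_1 = x*y + 3*y**2 - y, LT = x*y.
f_2 = 12*x*y + 3*x - y - 3, LT = x*y.

S(f_1,f_2): lcm = x*y. S = -1/4*x + 3*y**2 - 11/12*y + 1/4.
  leading term x: no divisor's leading term divides it; move -1/4*x to the remainder.
  leading term y**2: no divisor's leading term divides it; move 3*y**2 to the remainder.
  leading term y: no divisor's leading term divides it; move -11/12*y to the remainder.
  leading term 1: no divisor's leading term divides it; move 1/4 to the remainder.
  remainder -1/4*x + 3*y**2 - 11/12*y + 1/4 ≠ 0; add h_3 = -1/4*x + 3*y**2 - 11/12*y + 1/4 to the basis.

S(f_1,h_3): lcm = x*y. S = 12*y**3 - 2/3*y**2.
  leading term y**3: no divisor's leading term divides it; move 12*y**3 to the remainder.
  leading term y**2: no divisor's leading term divides it; move -2/3*y**2 to the remainder.
  remainder 12*y**3 - 2/3*y**2 ≠ 0; add h_4 = 12*y**3 - 2/3*y**2 to the basis.

The other S-polynomials (S(f_2,h_3), S(f_1,h_4), S(f_2,h_4), S(h_3,h_4)) all reduce to 0 modulo the current basis, so we have a Gröbner basis.
Inter-reduce: drop elements whose leading term is divisible by another's, tail-reduce, and make monic.
Reduced Gröbner basis: {x - 12*y**2 + 11/3*y - 1, y**3 - 1/18*y**2}.

From the last basis element, y**3 - 1/18*y**2 = 0, so y takes values in {0, 1/18}. Each choice, substituted upward through the basis, yields the corresponding point(s) of the solution set.
  y = 0: the earlier basis element becomes x - 1 = 0, giving x = 1 — point (1, 0).
  y = 1/18: the earlier basis element becomes x - 5/6 = 0, giving x = 5/6 — point (5/6, 1/18).
Each listed point satisfies every original equation (direct substitution).

{(1, 0), (5/6, 1/18)}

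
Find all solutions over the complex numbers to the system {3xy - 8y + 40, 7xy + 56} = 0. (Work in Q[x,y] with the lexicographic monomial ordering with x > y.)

{(-4, 2)}

Compute a lex Gröbner basis by Buchberger's algorithm.
f_1 = 3xy - 8y + 40, LT = xy.
f_2 = 7xy + 56, LT = xy.

S(f_1,f_2): lcm = xy. S = -8/3y + 16/3.
  reduce S modulo (f_1, f_2):
  remainder -8/3y + 16/3 ≠ 0; add h_3 = -8/3y + 16/3 to the basis.

S(f_1,h_3): lcm = xy. S = 2x - 8/3y + 40/3.
  reduce S modulo (f_1, f_2, h_3):
  remainder 2x + 8 ≠ 0; add h_4 = 2x + 8 to the basis.

The other S-polynomials (S(f_2,h_3), S(f_1,h_4), S(f_2,h_4), S(h_3,h_4)) all reduce to 0 modulo the current basis, so we have a Gröbner basis.
Inter-reduce: drop elements whose leading term is divisible by another's, tail-reduce, and make monic.
Reduced Gröbner basis: {x + 4, y - 2}.

From the last basis element, y - 2 = 0, so y takes values in {2}. Each choice, substituted upward through the basis, yields the corresponding point(s) of the solution set.
  y = 2: the earlier basis element becomes x + 4 = 0, giving x = -4 — point (-4, 2).
Zero-dimensionality of the ideal guarantees finitely many solutions over ℂ.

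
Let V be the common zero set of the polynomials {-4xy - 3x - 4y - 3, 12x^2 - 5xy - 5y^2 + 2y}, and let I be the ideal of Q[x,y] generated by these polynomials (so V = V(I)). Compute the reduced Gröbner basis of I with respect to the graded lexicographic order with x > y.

G = {y^3 - 13/20y^2 - 69/20y - 9/5, x^2 - 5/12y^2 + 5/16x + 7/12y + 5/16, xy + 3/4x + y + 3/4}

f_1 = -4xy - 3x - 4y - 3, LT = xy.
f_2 = 12x^2 - 5xy - 5y^2 + 2y, LT = x^2.

S(f_1,f_2): lcm = x^2y. S = 5/12xy^2 + 5/12y^3 + 3/4x^2 + xy - 1/6y^2 + 3/4x.
  leading term xy^2: subtract (-5/48y)·f_1 from 5/12xy^2 + 5/12y^3 + 3/4x^2 + xy - 1/6y^2 + 3/4x → 5/12y^3 + 3/4x^2 + 11/16xy - 7/12y^2 + 3/4x - 5/16y
  leading term y^3: no divisor's leading term divides it; move 5/12y^3 to the remainder.
  leading term x^2: subtract (1/16)·f_2 from 3/4x^2 + 11/16xy - 7/12y^2 + 3/4x - 5/16y → xy - 13/48y^2 + 3/4x - 7/16y
  leading term xy: subtract (-1/4)·f_1 from xy - 13/48y^2 + 3/4x - 7/16y → -13/48y^2 - 23/16y - 3/4
  leading term y^2: no divisor's leading term divides it; move -13/48y^2 to the remainder.
  leading term y: no divisor's leading term divides it; move -23/16y to the remainder.
  leading term 1: no divisor's leading term divides it; move -3/4 to the remainder.
  remainder 5/12y^3 - 13/48y^2 - 23/16y - 3/4 ≠ 0; add g_3 = 5/12y^3 - 13/48y^2 - 23/16y - 3/4 to the basis.

S(f_1,g_3): lcm = xy^3. S = 7/5xy^2 + y^3 + 69/20xy + 3/4y^2 + 9/5x.
  leading term xy^2: subtract (-7/20y)·f_1 from 7/5xy^2 + y^3 + 69/20xy + 3/4y^2 + 9/5x → y^3 + 12/5xy - 13/20y^2 + 9/5x - 21/20y
  leading term y^3: subtract (12/5)·g_3 from y^3 + 12/5xy - 13/20y^2 + 9/5x - 21/20y → 12/5xy + 9/5x + 12/5y + 9/5
  leading term xy: subtract (-3/5)·f_1 from 12/5xy + 9/5x + 12/5y + 9/5 → 0
  remainder 0.

S(f_2,g_3): leading monomials are coprime, so the S-polynomial reduces to 0 (Buchberger's first criterion).
Every S-polynomial of the final basis reduces to 0, so we have a Gröbner basis.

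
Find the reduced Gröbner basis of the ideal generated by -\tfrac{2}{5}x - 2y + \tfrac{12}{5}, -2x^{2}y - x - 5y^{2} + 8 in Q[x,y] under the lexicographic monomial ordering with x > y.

This is the nonlinear analogue of row-reducing a linear system.

f_1 = -\tfrac{2}{5}x - 2y + \tfrac{12}{5}, LT = x.
f_2 = -2x^{2}y - x - 5y^{2} + 8, LT = x^{2}y.

S(f_1,f_2): lcm = x^{2}y. S = 5xy^{2} - 6xy - \tfrac{1}{2}x - \tfrac{5}{2}y^{2} + 4.
  leading term xy^{2}: subtract (-\tfrac{25}{2}y^{2})·f_1 from 5xy^{2} - 6xy - \tfrac{1}{2}x - \tfrac{5}{2}y^{2} + 4 → -6xy - \tfrac{1}{2}x - 25y^{3} + \tfrac{55}{2}y^{2} + 4
  leading term xy: subtract (15y)·f_1 from -6xy - \tfrac{1}{2}x - 25y^{3} + \tfrac{55}{2}y^{2} + 4 → -\tfrac{1}{2}x - 25y^{3} + \tfrac{115}{2}y^{2} - 36y + 4
  leading term x: subtract (\tfrac{5}{4})·f_1 from -\tfrac{1}{2}x - 25y^{3} + \tfrac{115}{2}y^{2} - 36y + 4 → -25y^{3} + \tfrac{115}{2}y^{2} - \tfrac{67}{2}y + 1
  leading term y^{3}: no divisor's leading term divides it; move -25y^{3} to the remainder.
  leading term y^{2}: no divisor's leading term divides it; move \tfrac{115}{2}y^{2} to the remainder.
  leading term y: no divisor's leading term divides it; move -\tfrac{67}{2}y to the remainder.
  leading term 1: no divisor's leading term divides it; move 1 to the remainder.
  remainder -25y^{3} + \tfrac{115}{2}y^{2} - \tfrac{67}{2}y + 1 ≠ 0; add g_3 = -25y^{3} + \tfrac{115}{2}y^{2} - \tfrac{67}{2}y + 1 to the basis.

The other S-polynomials (S(f_1,g_3), S(f_2,g_3)) all reduce to 0 modulo the current basis, so we have a Gröbner basis.
Inter-reduce: drop elements whose leading term is divisible by another's, tail-reduce, and make monic.

G = {x + 5y - 6, y^{3} - \tfrac{23}{10}y^{2} + \tfrac{67}{50}y - \tfrac{1}{25}}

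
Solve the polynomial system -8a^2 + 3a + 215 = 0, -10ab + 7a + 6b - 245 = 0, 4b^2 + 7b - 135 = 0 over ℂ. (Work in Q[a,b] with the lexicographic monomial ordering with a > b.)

{(-5, 5)}

Compute a lex Gröbner basis by Buchberger's algorithm.
f_1 = -8a^2 + 3a + 215, LT = a^2.
f_2 = -10ab + 7a + 6b - 245, LT = ab.
f_3 = 4b^2 + 7b - 135, LT = b^2.

S(f_1,f_2): lcm = a^2b. S = 7/10a^2 + 9/40ab - 49/2a - 215/8b.
  leading term a^2: subtract (-7/80)·f_1 from 7/10a^2 + 9/40ab - 49/2a - 215/8b → 9/40ab - 1939/80a - 215/8b + 301/16
  leading term ab: subtract (-9/400)·f_2 from 9/40ab - 1939/80a - 215/8b + 301/16 → -602/25a - 1337/50b + 133/10
  leading term a: no divisor's leading term divides it; move -602/25a to the remainder.
  leading term b: no divisor's leading term divides it; move -1337/50b to the remainder.
  leading term 1: no divisor's leading term divides it; move 133/10 to the remainder.
  remainder -602/25a - 1337/50b + 133/10 ≠ 0; add h_4 = -602/25a - 1337/50b + 133/10 to the basis.

S(f_1,f_3): leading monomials are coprime, so the S-polynomial reduces to 0 (Buchberger's first criterion).
S(f_2,f_3): lcm = ab^2. S = -49/20ab + 135/4a - 3/5b^2 + 49/2b.
  leading term ab: subtract (49/200)·f_2 from -49/20ab + 135/4a - 3/5b^2 + 49/2b → 6407/200a - 3/5b^2 + 2303/100b + 2401/40
  leading term a: subtract (-149/112)·h_4 from 6407/200a - 3/5b^2 + 2303/100b + 2401/40 → -3/5b^2 - 2007/160b + 2487/32
  leading term b^2: subtract (-3/20)·f_3 from -3/5b^2 - 2007/160b + 2487/32 → -1839/160b + 1839/32
  leading term b: no divisor's leading term divides it; move -1839/160b to the remainder.
  leading term 1: no divisor's leading term divides it; move 1839/32 to the remainder.
  remainder -1839/160b + 1839/32 ≠ 0; add h_5 = -1839/160b + 1839/32 to the basis.

S(f_1,h_4): lcm = a^2. S = -191/172ab + 61/344a - 215/8.
  leading term ab: subtract (191/1720)·f_2 from -191/172ab + 61/344a - 215/8 → -3/5a - 573/860b + 57/172
  leading term a: subtract (15/602)·h_4 from -3/5a - 573/860b + 57/172 → 0
  remainder 0.

S(f_2,h_4): lcm = ab. S = -7/10a - 191/172b^2 - 41/860b + 49/2.
  leading term a: subtract (5/172)·h_4 from -7/10a - 191/172b^2 - 41/860b + 49/2 → -191/172b^2 + 251/344b + 8295/344
  leading term b^2: subtract (-191/688)·f_3 from -191/172b^2 + 251/344b + 8295/344 → 1839/688b - 9195/688
  leading term b: subtract (-10/43)·h_5 from 1839/688b - 9195/688 → 0
  remainder 0.

S(f_3,h_4): leading monomials are coprime, so the S-polynomial reduces to 0 (Buchberger's first criterion).
S(f_1,h_5): leading monomials are coprime, so the S-polynomial reduces to 0 (Buchberger's first criterion).
S(f_2,h_5): lcm = ab. S = 43/10a - 3/5b + 49/2.
  leading term a: subtract (-5/28)·h_4 from 43/10a - 3/5b + 49/2 → -43/8b + 215/8
  leading term b: subtract (860/1839)·h_5 from -43/8b + 215/8 → 0
  remainder 0.

S(f_3,h_5): lcm = b^2. S = 27/4b - 135/4.
  leading term b: subtract (-360/613)·h_5 from 27/4b - 135/4 → 0
  remainder 0.

S(h_4,h_5): leading monomials are coprime, so the S-polynomial reduces to 0 (Buchberger's first criterion).
Every S-polynomial of the final basis reduces to 0, so we have a Gröbner basis.
Inter-reduce: drop elements whose leading term is divisible by another's, tail-reduce, and make monic.
Reduced Gröbner basis: {a + 5, b - 5}.

Elimination: the polynomial b - 5 lies in the elimination ideal for b, so b ∈ {5}. For each such b, the remaining basis elements (now univariate) give the rest of the solution.
  b = 5: the earlier basis element becomes a + 5 = 0, giving a = -5 — point (-5, 5).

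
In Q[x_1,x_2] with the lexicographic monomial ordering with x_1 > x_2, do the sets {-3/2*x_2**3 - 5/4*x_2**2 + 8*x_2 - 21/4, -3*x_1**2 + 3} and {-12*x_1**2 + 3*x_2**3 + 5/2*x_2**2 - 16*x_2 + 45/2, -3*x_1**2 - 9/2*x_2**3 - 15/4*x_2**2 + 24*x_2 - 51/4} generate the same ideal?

Yes, the ideals are equal.

For a fixed monomial order, each ideal has a unique reduced Gröbner basis; comparing bases decides equality.
Buchberger on the first generating set:
f_1 = -3/2*x_2**3 - 5/4*x_2**2 + 8*x_2 - 21/4, LT = x_2**3.
f_2 = -3*x_1**2 + 3, LT = x_1**2.

The S-polynomials (S(f_1,f_2)) all reduce to 0 modulo the current basis, so we have a Gröbner basis.
Inter-reduce: drop elements whose leading term is divisible by another's, tail-reduce, and make monic.
Reduced Gröbner basis: {x_1**2 - 1, x_2**3 + 5/6*x_2**2 - 16/3*x_2 + 7/2}.

Buchberger on the second generating set:
h_1 = -12*x_1**2 + 3*x_2**3 + 5/2*x_2**2 - 16*x_2 + 45/2, LT = x_1**2.
h_2 = -3*x_1**2 - 9/2*x_2**3 - 15/4*x_2**2 + 24*x_2 - 51/4, LT = x_1**2.

S(h_1,h_2): lcm = x_1**2. S = -7/4*x_2**3 - 35/24*x_2**2 + 28/3*x_2 - 49/8.
  reduce S modulo (h_1, h_2):
  remainder -7/4*x_2**3 - 35/24*x_2**2 + 28/3*x_2 - 49/8 ≠ 0; add k_3 = -7/4*x_2**3 - 35/24*x_2**2 + 28/3*x_2 - 49/8 to the basis.

The other S-polynomials (S(h_1,k_3), S(h_2,k_3)) all reduce to 0 modulo the current basis, so we have a Gröbner basis.
Inter-reduce: drop elements whose leading term is divisible by another's, tail-reduce, and make monic.
Reduced Gröbner basis: {x_1**2 - 1, x_2**3 + 5/6*x_2**2 - 16/3*x_2 + 7/2}.

Same reduced basis, so the two generating sets span the same ideal.
The same test decides containment: I ⊆ J iff every generator of I reduces to 0 modulo a Gröbner basis of J.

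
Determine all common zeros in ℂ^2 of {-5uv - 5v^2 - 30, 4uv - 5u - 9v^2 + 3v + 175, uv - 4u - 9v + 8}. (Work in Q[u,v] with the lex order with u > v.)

Compute a lex Gröbner basis by Buchberger's algorithm.
f_1 = -5uv - 5v^2 - 30, LT = uv.
f_2 = 4uv - 5u - 9v^2 + 3v + 175, LT = uv.
f_3 = uv - 4u - 9v + 8, LT = uv.

S(f_1,f_2): lcm = uv. S = 5/4u + 13/4v^2 - 3/4v - 151/4.
  reduce S modulo (f_1, f_2, f_3):
  remainder 5/4u + 13/4v^2 - 3/4v - 151/4 ≠ 0; add h_4 = 5/4u + 13/4v^2 - 3/4v - 151/4 to the basis.

S(f_1,f_3): lcm = uv. S = 4u + v^2 + 9v - 2.
  reduce S modulo (f_1, f_2, f_3, h_4):
  remainder -47/5v^2 + 57/5v + 594/5 ≠ 0; add h_5 = -47/5v^2 + 57/5v + 594/5 to the basis.

S(f_1,h_4): lcm = uv. S = -13/5v^3 + 8/5v^2 + 151/5v + 6.
  reduce S modulo (f_1, f_2, f_3, h_4, h_5):
  remainder -10036/2209v - 30108/2209 ≠ 0; add h_6 = -10036/2209v - 30108/2209 to the basis.

The other S-polynomials (S(f_2,f_3), S(f_2,h_4), S(f_3,h_4), S(f_1,h_5), S(f_2,h_5), S(f_3,h_5), S(h_4,h_5), S(f_1,h_6), S(f_2,h_6), S(f_3,h_6), S(h_4,h_6), S(h_5,h_6)) all reduce to 0 modulo the current basis, so we have a Gröbner basis.
Inter-reduce: drop elements whose leading term is divisible by another's, tail-reduce, and make monic.
Reduced Gröbner basis: {u - 5, v + 3}.

The lex basis is triangular: the last element involves only v. Solving v + 3 = 0 gives v ∈ {-3}; substituting each value into the earlier elements determines the remaining variables.
  v = -3: the earlier basis element becomes u - 5 = 0, giving u = 5 — point (5, -3).
This is the nonlinear analogue of row-reducing a linear system.

{(5, -3)}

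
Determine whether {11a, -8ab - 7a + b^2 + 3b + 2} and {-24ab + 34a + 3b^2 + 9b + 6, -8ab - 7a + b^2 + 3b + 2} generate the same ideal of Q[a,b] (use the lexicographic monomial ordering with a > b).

Yes, the ideals are equal.

Two ideals are equal iff their reduced Gröbner bases coincide (the reduced basis is unique for a fixed ordering).
Buchberger on the first generating set:
f_1 = 11a, LT = a.
f_2 = -8ab - 7a + b^2 + 3b + 2, LT = ab.

S(f_1,f_2): lcm = ab. S = -7/8a + 1/8b^2 + 3/8b + 1/4.
  reduce S modulo (f_1, f_2):
  remainder 1/8b^2 + 3/8b + 1/4 ≠ 0; add g_3 = 1/8b^2 + 3/8b + 1/4 to the basis.

The other S-polynomials (S(f_1,g_3), S(f_2,g_3)) all reduce to 0 modulo the current basis, so we have a Gröbner basis.
Inter-reduce: drop elements whose leading term is divisible by another's, tail-reduce, and make monic.
Reduced Gröbner basis: {a, b^2 + 3b + 2}.

Buchberger on the second generating set:
h_1 = -24ab + 34a + 3b^2 + 9b + 6, LT = ab.
h_2 = -8ab - 7a + b^2 + 3b + 2, LT = ab.

S(h_1,h_2): lcm = ab. S = -55/24a.
  reduce S modulo (h_1, h_2):
  remainder -55/24a ≠ 0; add k_3 = -55/24a to the basis.

S(h_1,k_3): lcm = ab. S = -17/12a - 1/8b^2 - 3/8b - 1/4.
  reduce S modulo (h_1, h_2, k_3):
  remainder -1/8b^2 - 3/8b - 1/4 ≠ 0; add k_4 = -1/8b^2 - 3/8b - 1/4 to the basis.

The other S-polynomials (S(h_2,k_3), S(h_1,k_4), S(h_2,k_4), S(k_3,k_4)) all reduce to 0 modulo the current basis, so we have a Gröbner basis.
Inter-reduce: drop elements whose leading term is divisible by another's, tail-reduce, and make monic.
Reduced Gröbner basis: {a, b^2 + 3b + 2}.

These coincide, so the ideals are equal.
The choice of monomial ordering does not affect the verdict — as long as both bases are computed under the same ordering, their equality decides ideal equality.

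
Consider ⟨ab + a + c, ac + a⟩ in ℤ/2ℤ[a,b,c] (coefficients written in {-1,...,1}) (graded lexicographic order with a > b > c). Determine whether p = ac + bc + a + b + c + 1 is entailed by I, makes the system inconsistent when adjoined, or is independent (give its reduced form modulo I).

ac + bc + a + b + c + 1 is independent of I; its normal form modulo I is bc + b + c + 1.

First compute the reduced Gröbner basis of I by Buchberger's algorithm.
f_1 = ab + a + c, LT = ab.
f_2 = ac + a, LT = ac.

S(f_1,f_2): lcm = abc. S = ab + ac + c².
  leading term ab: subtract (1)·f_1 from ab + ac + c² → ac + c² + a + c
  leading term ac: subtract (1)·f_2 from ac + c² + a + c → c² + c
  leading term c²: no divisor's leading term divides it; move c² to the remainder.
  leading term c: no divisor's leading term divides it; move c to the remainder.
  remainder c² + c ≠ 0; add h_3 = c² + c to the basis.

The other S-polynomials (S(f_1,h_3), S(f_2,h_3)) all reduce to 0 modulo the current basis, so we have a Gröbner basis.
Inter-reduce: drop elements whose leading term is divisible by another's, tail-reduce, and make monic.
Reduced Gröbner basis: {ab + a + c, ac + a, c² + c}.
Label its elements g_1 = ab + a + c, g_2 = ac + a, g_3 = c² + c.

Reduce p = ac + bc + a + b + c + 1 modulo G:
  leading term ac: subtract (1)·g_2 from ac + bc + a + b + c + 1 → bc + b + c + 1
  leading term bc: no divisor's leading term divides it; move bc to the remainder.
  leading term b: no divisor's leading term divides it; move b to the remainder.
  leading term c: no divisor's leading term divides it; move c to the remainder.
  leading term 1: no divisor's leading term divides it; move 1 to the remainder.
  normal form = bc + b + c + 1.
The normal form is nonzero, so p ∉ I. Since p minus its normal form lies in I, I + (p) = I + (r) where r = bc + b + c + 1; decide whether this ideal is the whole ring.
Run Buchberger on G together with r (pairs among the g_i already reduce to 0 since G is a Gröbner basis):
g_1 = ab + a + c, LT = ab.
g_2 = ac + a, LT = ac.
g_3 = c² + c, LT = c².
r = bc + b + c + 1, LT = bc.

The S-polynomials (S(g_1,g_2), S(g_1,g_3), S(g_1,r), S(g_2,g_3), S(g_2,r), S(g_3,r)) all reduce to 0 modulo the current basis, so we have a Gröbner basis.
Inter-reduce: drop elements whose leading term is divisible by another's, tail-reduce, and make monic.
Reduced Gröbner basis: {ab + a + c, ac + a, bc + b + c + 1, c² + c}.
The reduced Gröbner basis of I + (p) is {ab + a + c, ac + a, bc + b + c + 1, c² + c} ≠ {1}, a proper ideal, so the enlarged system stays consistent: p is independent of I, with normal form bc + b + c + 1.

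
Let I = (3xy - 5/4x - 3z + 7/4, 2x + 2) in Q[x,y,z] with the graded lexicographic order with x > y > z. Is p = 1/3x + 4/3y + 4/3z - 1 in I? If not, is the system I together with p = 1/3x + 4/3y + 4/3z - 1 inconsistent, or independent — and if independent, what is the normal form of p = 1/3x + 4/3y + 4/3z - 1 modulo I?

First compute the reduced Gröbner basis of I by Buchberger's algorithm.
f_1 = 3xy - 5/4x - 3z + 7/4, LT = xy.
f_2 = 2x + 2, LT = x.

S(f_1,f_2): lcm = xy. S = -5/12x - y - z + 7/12.
  leading term x: subtract (-5/24)·f_2 from -5/12x - y - z + 7/12 → -y - z + 1
  leading term y: no divisor's leading term divides it; move -y to the remainder.
  leading term z: no divisor's leading term divides it; move -z to the remainder.
  leading term 1: no divisor's leading term divides it; move 1 to the remainder.
  remainder -y - z + 1 ≠ 0; add h_3 = -y - z + 1 to the basis.

S(f_1,h_3): lcm = xy. S = -xz + 7/12x - z + 7/12.
  leading term xz: subtract (-1/2z)·f_2 from -xz + 7/12x - z + 7/12 → 7/12x + 7/12
  leading term x: subtract (7/24)·f_2 from 7/12x + 7/12 → 0
  remainder 0.

S(f_2,h_3): leading monomials are coprime, so the S-polynomial reduces to 0 (Buchberger's first criterion).
Every S-polynomial of the final basis reduces to 0, so we have a Gröbner basis.
Inter-reduce: drop elements whose leading term is divisible by another's, tail-reduce, and make monic.
Reduced Gröbner basis: {x + 1, y + z - 1}.
Label its elements g_1 = x + 1, g_2 = y + z - 1.

Reduce p = 1/3x + 4/3y + 4/3z - 1 modulo G:
  leading term x: subtract (1/3)·g_1 from 1/3x + 4/3y + 4/3z - 1 → 4/3y + 4/3z - 4/3
  leading term y: subtract (4/3)·g_2 from 4/3y + 4/3z - 4/3 → 0
  normal form = 0.
Since the normal form is 0, p ∈ I.

1/3x + 4/3y + 4/3z - 1 lies in I (it reduces to 0).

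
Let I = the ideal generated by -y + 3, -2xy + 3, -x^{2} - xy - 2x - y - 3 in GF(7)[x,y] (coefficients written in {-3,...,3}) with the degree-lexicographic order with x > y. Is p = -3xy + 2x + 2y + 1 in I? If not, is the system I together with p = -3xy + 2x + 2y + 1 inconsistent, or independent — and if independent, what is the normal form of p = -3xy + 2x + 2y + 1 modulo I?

First compute the reduced Gröbner basis of I by Buchberger's algorithm.
f_1 = -y + 3, LT = y.
f_2 = -2xy + 3, LT = xy.
f_3 = -x^{2} - xy - 2x - y - 3, LT = x^{2}.

S(f_1,f_2): lcm = xy. S = -3x - 2.
  reduce S modulo (f_1, f_2, f_3):
  remainder -3x - 2 ≠ 0; add h_4 = -3x - 2 to the basis.

The other S-polynomials (S(f_1,f_3), S(f_2,f_3), S(f_1,h_4), S(f_2,h_4), S(f_3,h_4)) all reduce to 0 modulo the current basis, so we have a Gröbner basis.
Inter-reduce: drop elements whose leading term is divisible by another's, tail-reduce, and make monic.
Reduced Gröbner basis: {x + 3, y - 3}.
Label its elements g_1 = x + 3, g_2 = y - 3.

Reduce p = -3xy + 2x + 2y + 1 modulo G:
  leading term xy: subtract (-3y)·g_1 from -3xy + 2x + 2y + 1 → 2x - 3y + 1
  leading term x: subtract (2)·g_1 from 2x - 3y + 1 → -3y + 2
  leading term y: subtract (-3)·g_2 from -3y + 2 → 0
  normal form = 0.
Since the normal form is 0, p ∈ I.

-3xy + 2x + 2y + 1 lies in I (it reduces to 0).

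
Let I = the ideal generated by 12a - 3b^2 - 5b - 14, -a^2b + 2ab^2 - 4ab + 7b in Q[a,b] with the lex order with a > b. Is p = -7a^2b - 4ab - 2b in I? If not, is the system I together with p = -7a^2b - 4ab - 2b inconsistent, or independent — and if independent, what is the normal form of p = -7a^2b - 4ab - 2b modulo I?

-7a^2b - 4ab - 2b is independent of I; its normal form modulo I is -7/2b^4 + 1/6b^3 - 19/3b^2 - 23b.

First compute the reduced Gröbner basis of I by Buchberger's algorithm.
f_1 = 12a - 3b^2 - 5b - 14, LT = a.
f_2 = -a^2b + 2ab^2 - 4ab + 7b, LT = a^2b.

S(f_1,f_2): lcm = a^2b. S = -1/4ab^3 + 19/12ab^2 - 31/6ab + 7b.
  reduce S modulo (f_1, f_2):
  remainder -1/16b^5 + 7/24b^4 - 133/144b^3 - 11/36b^2 + 35/36b ≠ 0; add h_3 = -1/16b^5 + 7/24b^4 - 133/144b^3 - 11/36b^2 + 35/36b to the basis.

The other S-polynomials (S(f_1,h_3), S(f_2,h_3)) all reduce to 0 modulo the current basis, so we have a Gröbner basis.
Inter-reduce: drop elements whose leading term is divisible by another's, tail-reduce, and make monic.
Reduced Gröbner basis: {a - 1/4b^2 - 5/12b - 7/6, b^5 - 14/3b^4 + 133/9b^3 + 44/9b^2 - 140/9b}.
Label its elements g_1 = a - 1/4b^2 - 5/12b - 7/6, g_2 = b^5 - 14/3b^4 + 133/9b^3 + 44/9b^2 - 140/9b.

Reduce p = -7a^2b - 4ab - 2b modulo G:
  leading term a^2b: subtract (-7ab)·g_1 from -7a^2b - 4ab - 2b → -7/4ab^3 - 35/12ab^2 - 73/6ab - 2b
  leading term ab^3: subtract (-7/4b^3)·g_1 from -7/4ab^3 - 35/12ab^2 - 73/6ab - 2b → -35/12ab^2 - 73/6ab - 7/16b^5 - 35/48b^4 - 49/24b^3 - 2b
  leading term ab^2: subtract (-35/12b^2)·g_1 from -35/12ab^2 - 73/6ab - 7/16b^5 - 35/48b^4 - 49/24b^3 - 2b → -73/6ab - 7/16b^5 - 35/24b^4 - 469/144b^3 - 245/72b^2 - 2b
  leading term ab: subtract (-73/6b)·g_1 from -73/6ab - 7/16b^5 - 35/24b^4 - 469/144b^3 - 245/72b^2 - 2b → -7/16b^5 - 35/24b^4 - 907/144b^3 - 305/36b^2 - 583/36b
  leading term b^5: subtract (-7/16)·g_2 from -7/16b^5 - 35/24b^4 - 907/144b^3 - 305/36b^2 - 583/36b → -7/2b^4 + 1/6b^3 - 19/3b^2 - 23b
  leading term b^4: no divisor's leading term divides it; move -7/2b^4 to the remainder.
  leading term b^3: no divisor's leading term divides it; move 1/6b^3 to the remainder.
  leading term b^2: no divisor's leading term divides it; move -19/3b^2 to the remainder.
  leading term b: no divisor's leading term divides it; move -23b to the remainder.
  normal form = -7/2b^4 + 1/6b^3 - 19/3b^2 - 23b.
The normal form is nonzero, so p ∉ I. Since p minus its normal form lies in I, I + (p) = I + (r) where r = -7/2b^4 + 1/6b^3 - 19/3b^2 - 23b; decide whether this ideal is the whole ring.
Run Buchberger on G together with r (pairs among the g_i already reduce to 0 since G is a Gröbner basis):
g_1 = a - 1/4b^2 - 5/12b - 7/6, LT = a.
g_2 = b^5 - 14/3b^4 + 133/9b^3 + 44/9b^2 - 140/9b, LT = b^5.
r = -7/2b^4 + 1/6b^3 - 19/3b^2 - 23b, LT = b^4.

S(g_2,r): lcm = b^5. S = -97/21b^4 + 817/63b^3 - 106/63b^2 - 140/9b.
  reduce S modulo (g_1, g_2, r):
  remainder 1874/147b^3 + 2944/441b^2 + 6526/441b ≠ 0; add m_4 = 1874/147b^3 + 2944/441b^2 + 6526/441b to the basis.

S(g_2,m_4): lcm = b^5. S = -14590/2811b^4 + 114832/8433b^3 + 44/9b^2 - 140/9b.
  reduce S modulo (g_1, g_2, r, m_4):
  remainder 6391352/877969b^2 + 2662562/877969b ≠ 0; add m_5 = 6391352/877969b^2 + 2662562/877969b to the basis.

S(r,m_4): lcm = b^4. S = -3747/6559b^3 + 4255/6559b^2 + 46/7b.
  reduce S modulo (g_1, g_2, r, m_4, m_5):
  remainder 20480410587/2994348412b ≠ 0; add m_6 = 20480410587/2994348412b to the basis.

The other S-polynomials (S(g_1,g_2), S(g_1,r), S(g_1,m_4), S(g_1,m_5), S(g_2,m_5), S(r,m_5), S(m_4,m_5), S(g_1,m_6), S(g_2,m_6), S(r,m_6), S(m_4,m_6), S(m_5,m_6)) all reduce to 0 modulo the current basis, so we have a Gröbner basis.
Inter-reduce: drop elements whose leading term is divisible by another's, tail-reduce, and make monic.
Reduced Gröbner basis: {a - 7/6, b}.
The reduced Gröbner basis of I + (p) is {a - 7/6, b} ≠ {1}, a proper ideal, so the enlarged system stays consistent: p is independent of I, with normal form -7/2b^4 + 1/6b^3 - 19/3b^2 - 23b.

The remainder on division by a Gröbner basis is unique — it is the normal form.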